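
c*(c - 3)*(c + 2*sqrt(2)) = c^3 - 3*c^2 + 2*sqrt(2)*c^2 - 6*sqrt(2)*c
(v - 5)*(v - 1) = v^2 - 6*v + 5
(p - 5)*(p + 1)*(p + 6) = p^3 + 2*p^2 - 29*p - 30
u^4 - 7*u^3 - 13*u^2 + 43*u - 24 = (u - 8)*(u - 1)^2*(u + 3)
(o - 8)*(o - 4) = o^2 - 12*o + 32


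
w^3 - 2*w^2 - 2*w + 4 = (w - 2)*(w - sqrt(2))*(w + sqrt(2))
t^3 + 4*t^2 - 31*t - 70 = (t - 5)*(t + 2)*(t + 7)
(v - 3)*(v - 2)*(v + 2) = v^3 - 3*v^2 - 4*v + 12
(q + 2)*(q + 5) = q^2 + 7*q + 10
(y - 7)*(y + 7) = y^2 - 49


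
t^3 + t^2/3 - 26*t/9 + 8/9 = (t - 4/3)*(t - 1/3)*(t + 2)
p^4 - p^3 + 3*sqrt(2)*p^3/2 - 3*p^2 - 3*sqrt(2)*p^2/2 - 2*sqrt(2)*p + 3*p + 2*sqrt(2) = (p - 1)*(p - sqrt(2))*(p + sqrt(2)/2)*(p + 2*sqrt(2))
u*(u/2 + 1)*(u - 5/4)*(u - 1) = u^4/2 - u^3/8 - 13*u^2/8 + 5*u/4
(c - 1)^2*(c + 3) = c^3 + c^2 - 5*c + 3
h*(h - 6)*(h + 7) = h^3 + h^2 - 42*h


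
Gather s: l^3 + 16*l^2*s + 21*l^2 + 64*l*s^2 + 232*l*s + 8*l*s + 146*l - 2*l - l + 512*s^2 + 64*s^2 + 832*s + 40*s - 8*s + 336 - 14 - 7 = l^3 + 21*l^2 + 143*l + s^2*(64*l + 576) + s*(16*l^2 + 240*l + 864) + 315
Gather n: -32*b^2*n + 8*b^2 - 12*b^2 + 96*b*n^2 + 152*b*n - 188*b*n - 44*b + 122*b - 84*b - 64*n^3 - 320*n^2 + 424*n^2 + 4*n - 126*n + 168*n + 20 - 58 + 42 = -4*b^2 - 6*b - 64*n^3 + n^2*(96*b + 104) + n*(-32*b^2 - 36*b + 46) + 4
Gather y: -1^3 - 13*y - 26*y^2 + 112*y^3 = 112*y^3 - 26*y^2 - 13*y - 1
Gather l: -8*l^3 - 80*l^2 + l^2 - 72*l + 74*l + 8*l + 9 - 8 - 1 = -8*l^3 - 79*l^2 + 10*l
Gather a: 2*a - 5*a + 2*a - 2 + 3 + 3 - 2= 2 - a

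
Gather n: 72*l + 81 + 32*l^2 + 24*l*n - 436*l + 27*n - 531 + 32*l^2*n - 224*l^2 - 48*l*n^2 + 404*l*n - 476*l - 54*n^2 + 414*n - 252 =-192*l^2 - 840*l + n^2*(-48*l - 54) + n*(32*l^2 + 428*l + 441) - 702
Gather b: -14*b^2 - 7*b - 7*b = -14*b^2 - 14*b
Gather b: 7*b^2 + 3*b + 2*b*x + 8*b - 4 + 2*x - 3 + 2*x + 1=7*b^2 + b*(2*x + 11) + 4*x - 6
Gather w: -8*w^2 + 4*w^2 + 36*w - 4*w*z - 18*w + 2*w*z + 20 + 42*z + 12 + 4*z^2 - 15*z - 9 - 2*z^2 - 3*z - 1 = -4*w^2 + w*(18 - 2*z) + 2*z^2 + 24*z + 22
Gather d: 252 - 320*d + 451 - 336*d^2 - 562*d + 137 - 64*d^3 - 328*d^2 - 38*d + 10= -64*d^3 - 664*d^2 - 920*d + 850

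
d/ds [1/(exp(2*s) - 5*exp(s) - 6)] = (5 - 2*exp(s))*exp(s)/(-exp(2*s) + 5*exp(s) + 6)^2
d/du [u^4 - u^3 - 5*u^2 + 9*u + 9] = 4*u^3 - 3*u^2 - 10*u + 9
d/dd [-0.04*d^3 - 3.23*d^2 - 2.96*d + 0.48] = -0.12*d^2 - 6.46*d - 2.96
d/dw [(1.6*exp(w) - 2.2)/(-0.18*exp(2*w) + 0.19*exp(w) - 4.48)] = (0.288*exp(2*w) - 0.792*exp(w) - 6.75)*exp(w)/(0.0324*exp(4*w) - 0.0684*exp(3*w) + 1.6489*exp(2*w) - 1.7024*exp(w) + 20.0704)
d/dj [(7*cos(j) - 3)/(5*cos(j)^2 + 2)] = (35*cos(j)^2 - 30*cos(j) - 14)*sin(j)/(5*sin(j)^2 - 7)^2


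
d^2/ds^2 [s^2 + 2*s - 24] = 2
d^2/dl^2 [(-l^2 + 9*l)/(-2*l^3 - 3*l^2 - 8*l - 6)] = 2*(4*l^6 - 108*l^5 - 210*l^4 - 45*l^3 + 594*l^2 + 486*l + 468)/(8*l^9 + 36*l^8 + 150*l^7 + 387*l^6 + 816*l^5 + 1314*l^4 + 1592*l^3 + 1476*l^2 + 864*l + 216)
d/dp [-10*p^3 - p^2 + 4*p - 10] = -30*p^2 - 2*p + 4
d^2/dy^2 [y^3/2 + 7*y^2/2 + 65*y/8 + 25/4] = 3*y + 7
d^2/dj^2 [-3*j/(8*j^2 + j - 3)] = 6*(-j*(16*j + 1)^2 + (24*j + 1)*(8*j^2 + j - 3))/(8*j^2 + j - 3)^3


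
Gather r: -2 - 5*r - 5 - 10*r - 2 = -15*r - 9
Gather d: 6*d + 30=6*d + 30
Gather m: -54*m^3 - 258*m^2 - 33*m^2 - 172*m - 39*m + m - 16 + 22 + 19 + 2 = -54*m^3 - 291*m^2 - 210*m + 27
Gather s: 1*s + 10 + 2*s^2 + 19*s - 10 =2*s^2 + 20*s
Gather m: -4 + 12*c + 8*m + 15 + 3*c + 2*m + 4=15*c + 10*m + 15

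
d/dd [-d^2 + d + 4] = 1 - 2*d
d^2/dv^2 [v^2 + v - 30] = 2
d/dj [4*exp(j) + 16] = 4*exp(j)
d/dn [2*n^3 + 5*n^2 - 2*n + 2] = 6*n^2 + 10*n - 2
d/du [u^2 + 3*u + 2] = 2*u + 3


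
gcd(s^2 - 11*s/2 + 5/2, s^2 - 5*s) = s - 5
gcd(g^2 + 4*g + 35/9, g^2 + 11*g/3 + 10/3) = g + 5/3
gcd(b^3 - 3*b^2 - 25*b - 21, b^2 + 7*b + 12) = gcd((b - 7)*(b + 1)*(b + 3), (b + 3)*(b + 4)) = b + 3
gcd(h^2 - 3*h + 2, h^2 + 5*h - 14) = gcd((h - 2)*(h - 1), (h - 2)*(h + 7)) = h - 2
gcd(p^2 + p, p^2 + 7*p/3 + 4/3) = p + 1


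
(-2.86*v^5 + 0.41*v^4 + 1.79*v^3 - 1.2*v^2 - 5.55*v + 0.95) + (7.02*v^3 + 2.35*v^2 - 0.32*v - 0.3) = -2.86*v^5 + 0.41*v^4 + 8.81*v^3 + 1.15*v^2 - 5.87*v + 0.65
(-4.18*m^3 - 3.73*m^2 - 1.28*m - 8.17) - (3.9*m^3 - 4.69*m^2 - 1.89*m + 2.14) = -8.08*m^3 + 0.96*m^2 + 0.61*m - 10.31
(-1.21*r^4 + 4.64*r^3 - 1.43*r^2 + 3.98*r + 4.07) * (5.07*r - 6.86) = -6.1347*r^5 + 31.8254*r^4 - 39.0805*r^3 + 29.9884*r^2 - 6.6679*r - 27.9202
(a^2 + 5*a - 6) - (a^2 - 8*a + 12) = 13*a - 18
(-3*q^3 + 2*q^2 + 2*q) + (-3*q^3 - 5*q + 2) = -6*q^3 + 2*q^2 - 3*q + 2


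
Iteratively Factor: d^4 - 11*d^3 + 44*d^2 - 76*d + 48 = (d - 3)*(d^3 - 8*d^2 + 20*d - 16) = (d - 3)*(d - 2)*(d^2 - 6*d + 8) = (d - 3)*(d - 2)^2*(d - 4)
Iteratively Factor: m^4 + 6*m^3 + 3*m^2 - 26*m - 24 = (m + 3)*(m^3 + 3*m^2 - 6*m - 8) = (m + 3)*(m + 4)*(m^2 - m - 2) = (m + 1)*(m + 3)*(m + 4)*(m - 2)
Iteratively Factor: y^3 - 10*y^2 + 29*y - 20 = (y - 1)*(y^2 - 9*y + 20) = (y - 4)*(y - 1)*(y - 5)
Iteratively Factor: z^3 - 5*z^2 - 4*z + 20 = (z - 2)*(z^2 - 3*z - 10) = (z - 5)*(z - 2)*(z + 2)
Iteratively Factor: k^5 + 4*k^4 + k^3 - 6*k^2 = (k - 1)*(k^4 + 5*k^3 + 6*k^2) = k*(k - 1)*(k^3 + 5*k^2 + 6*k) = k*(k - 1)*(k + 2)*(k^2 + 3*k) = k^2*(k - 1)*(k + 2)*(k + 3)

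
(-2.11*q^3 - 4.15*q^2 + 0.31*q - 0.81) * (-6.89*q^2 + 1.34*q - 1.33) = 14.5379*q^5 + 25.7661*q^4 - 4.8906*q^3 + 11.5158*q^2 - 1.4977*q + 1.0773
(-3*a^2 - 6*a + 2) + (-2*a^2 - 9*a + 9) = -5*a^2 - 15*a + 11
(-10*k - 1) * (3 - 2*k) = 20*k^2 - 28*k - 3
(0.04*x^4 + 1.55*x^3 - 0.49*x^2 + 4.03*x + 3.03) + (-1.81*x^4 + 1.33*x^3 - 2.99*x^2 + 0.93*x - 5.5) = -1.77*x^4 + 2.88*x^3 - 3.48*x^2 + 4.96*x - 2.47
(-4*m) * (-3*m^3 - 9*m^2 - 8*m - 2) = 12*m^4 + 36*m^3 + 32*m^2 + 8*m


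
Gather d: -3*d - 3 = -3*d - 3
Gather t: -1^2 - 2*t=-2*t - 1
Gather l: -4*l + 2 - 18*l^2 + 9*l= -18*l^2 + 5*l + 2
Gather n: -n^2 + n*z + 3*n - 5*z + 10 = -n^2 + n*(z + 3) - 5*z + 10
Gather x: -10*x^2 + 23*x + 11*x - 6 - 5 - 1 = -10*x^2 + 34*x - 12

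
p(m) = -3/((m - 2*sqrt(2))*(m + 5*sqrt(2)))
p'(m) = 3/((m - 2*sqrt(2))*(m + 5*sqrt(2))^2) + 3/((m - 2*sqrt(2))^2*(m + 5*sqrt(2)))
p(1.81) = 0.33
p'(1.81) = 0.29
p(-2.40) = 0.12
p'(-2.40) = 0.00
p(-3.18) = 0.13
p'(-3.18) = -0.01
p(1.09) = 0.21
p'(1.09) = 0.10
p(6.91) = -0.05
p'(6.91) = 0.02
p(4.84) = -0.13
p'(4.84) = 0.07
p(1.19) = 0.22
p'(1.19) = 0.11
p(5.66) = -0.08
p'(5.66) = 0.04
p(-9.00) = -0.13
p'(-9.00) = -0.08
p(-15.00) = -0.02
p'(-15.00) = 0.00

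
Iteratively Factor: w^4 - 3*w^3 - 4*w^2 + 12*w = (w - 3)*(w^3 - 4*w) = (w - 3)*(w + 2)*(w^2 - 2*w) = (w - 3)*(w - 2)*(w + 2)*(w)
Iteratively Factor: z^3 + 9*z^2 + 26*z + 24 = (z + 4)*(z^2 + 5*z + 6) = (z + 2)*(z + 4)*(z + 3)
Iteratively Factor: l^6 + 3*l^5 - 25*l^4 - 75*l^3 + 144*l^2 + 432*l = (l + 4)*(l^5 - l^4 - 21*l^3 + 9*l^2 + 108*l) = (l - 4)*(l + 4)*(l^4 + 3*l^3 - 9*l^2 - 27*l) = (l - 4)*(l - 3)*(l + 4)*(l^3 + 6*l^2 + 9*l) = (l - 4)*(l - 3)*(l + 3)*(l + 4)*(l^2 + 3*l) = l*(l - 4)*(l - 3)*(l + 3)*(l + 4)*(l + 3)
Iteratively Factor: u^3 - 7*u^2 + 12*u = (u - 3)*(u^2 - 4*u) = (u - 4)*(u - 3)*(u)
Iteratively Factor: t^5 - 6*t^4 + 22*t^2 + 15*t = (t - 5)*(t^4 - t^3 - 5*t^2 - 3*t) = (t - 5)*(t + 1)*(t^3 - 2*t^2 - 3*t) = t*(t - 5)*(t + 1)*(t^2 - 2*t - 3) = t*(t - 5)*(t - 3)*(t + 1)*(t + 1)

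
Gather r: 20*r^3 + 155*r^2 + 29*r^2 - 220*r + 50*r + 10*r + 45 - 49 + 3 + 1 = 20*r^3 + 184*r^2 - 160*r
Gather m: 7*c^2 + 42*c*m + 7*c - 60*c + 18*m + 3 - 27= 7*c^2 - 53*c + m*(42*c + 18) - 24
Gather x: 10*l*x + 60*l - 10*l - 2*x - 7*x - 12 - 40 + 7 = 50*l + x*(10*l - 9) - 45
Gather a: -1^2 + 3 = 2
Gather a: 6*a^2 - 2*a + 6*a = 6*a^2 + 4*a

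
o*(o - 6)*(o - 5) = o^3 - 11*o^2 + 30*o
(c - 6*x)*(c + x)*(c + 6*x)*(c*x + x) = c^4*x + c^3*x^2 + c^3*x - 36*c^2*x^3 + c^2*x^2 - 36*c*x^4 - 36*c*x^3 - 36*x^4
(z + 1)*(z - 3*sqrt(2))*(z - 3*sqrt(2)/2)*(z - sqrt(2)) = z^4 - 11*sqrt(2)*z^3/2 + z^3 - 11*sqrt(2)*z^2/2 + 18*z^2 - 9*sqrt(2)*z + 18*z - 9*sqrt(2)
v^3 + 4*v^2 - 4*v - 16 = (v - 2)*(v + 2)*(v + 4)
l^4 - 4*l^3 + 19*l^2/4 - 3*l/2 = l*(l - 2)*(l - 3/2)*(l - 1/2)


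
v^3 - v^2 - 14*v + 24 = (v - 3)*(v - 2)*(v + 4)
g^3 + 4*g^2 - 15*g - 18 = (g - 3)*(g + 1)*(g + 6)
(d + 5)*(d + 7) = d^2 + 12*d + 35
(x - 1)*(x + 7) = x^2 + 6*x - 7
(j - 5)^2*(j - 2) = j^3 - 12*j^2 + 45*j - 50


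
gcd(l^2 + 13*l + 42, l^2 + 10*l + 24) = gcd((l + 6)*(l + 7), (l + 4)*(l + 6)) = l + 6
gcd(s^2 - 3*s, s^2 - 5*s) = s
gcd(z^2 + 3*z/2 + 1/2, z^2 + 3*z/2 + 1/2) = z^2 + 3*z/2 + 1/2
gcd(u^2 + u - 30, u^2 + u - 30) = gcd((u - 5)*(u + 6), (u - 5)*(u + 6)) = u^2 + u - 30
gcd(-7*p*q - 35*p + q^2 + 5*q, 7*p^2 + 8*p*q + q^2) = 1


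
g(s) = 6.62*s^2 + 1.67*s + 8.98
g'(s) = 13.24*s + 1.67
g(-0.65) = 10.69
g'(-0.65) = -6.94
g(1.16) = 19.83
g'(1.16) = 17.03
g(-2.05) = 33.38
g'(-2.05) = -25.47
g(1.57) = 27.92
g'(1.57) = 22.46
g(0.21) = 9.62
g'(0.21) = 4.45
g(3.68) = 104.78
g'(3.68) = 50.39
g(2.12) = 42.27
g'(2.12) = 29.74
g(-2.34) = 41.32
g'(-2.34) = -29.31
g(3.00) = 73.57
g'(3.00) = 41.39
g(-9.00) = 530.17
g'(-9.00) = -117.49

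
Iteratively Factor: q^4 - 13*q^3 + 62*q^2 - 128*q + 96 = (q - 3)*(q^3 - 10*q^2 + 32*q - 32) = (q - 4)*(q - 3)*(q^2 - 6*q + 8) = (q - 4)*(q - 3)*(q - 2)*(q - 4)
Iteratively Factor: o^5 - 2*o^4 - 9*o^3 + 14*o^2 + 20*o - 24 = (o + 2)*(o^4 - 4*o^3 - o^2 + 16*o - 12) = (o - 1)*(o + 2)*(o^3 - 3*o^2 - 4*o + 12) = (o - 2)*(o - 1)*(o + 2)*(o^2 - o - 6) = (o - 2)*(o - 1)*(o + 2)^2*(o - 3)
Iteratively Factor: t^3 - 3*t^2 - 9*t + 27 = (t - 3)*(t^2 - 9) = (t - 3)*(t + 3)*(t - 3)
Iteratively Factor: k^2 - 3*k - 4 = (k - 4)*(k + 1)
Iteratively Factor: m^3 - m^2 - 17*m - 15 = (m + 3)*(m^2 - 4*m - 5) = (m + 1)*(m + 3)*(m - 5)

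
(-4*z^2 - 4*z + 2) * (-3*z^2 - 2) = 12*z^4 + 12*z^3 + 2*z^2 + 8*z - 4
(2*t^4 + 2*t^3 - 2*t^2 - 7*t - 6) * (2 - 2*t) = -4*t^5 + 8*t^3 + 10*t^2 - 2*t - 12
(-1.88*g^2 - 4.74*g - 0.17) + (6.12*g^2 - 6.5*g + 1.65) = 4.24*g^2 - 11.24*g + 1.48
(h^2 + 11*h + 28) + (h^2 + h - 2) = 2*h^2 + 12*h + 26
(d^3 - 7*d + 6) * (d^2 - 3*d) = d^5 - 3*d^4 - 7*d^3 + 27*d^2 - 18*d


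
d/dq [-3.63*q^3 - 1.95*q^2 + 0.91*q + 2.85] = -10.89*q^2 - 3.9*q + 0.91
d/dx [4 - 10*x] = -10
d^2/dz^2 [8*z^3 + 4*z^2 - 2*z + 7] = 48*z + 8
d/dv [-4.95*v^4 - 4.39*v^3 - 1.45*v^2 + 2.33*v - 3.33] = -19.8*v^3 - 13.17*v^2 - 2.9*v + 2.33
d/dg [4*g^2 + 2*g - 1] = 8*g + 2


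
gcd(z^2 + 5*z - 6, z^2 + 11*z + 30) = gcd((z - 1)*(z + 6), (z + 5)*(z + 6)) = z + 6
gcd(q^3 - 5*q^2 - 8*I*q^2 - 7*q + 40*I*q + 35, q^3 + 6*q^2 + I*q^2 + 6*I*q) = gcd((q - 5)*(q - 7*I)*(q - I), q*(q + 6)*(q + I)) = 1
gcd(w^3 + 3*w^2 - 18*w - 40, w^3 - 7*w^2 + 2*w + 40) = w^2 - 2*w - 8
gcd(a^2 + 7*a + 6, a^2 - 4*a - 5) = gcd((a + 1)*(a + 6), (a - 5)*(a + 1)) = a + 1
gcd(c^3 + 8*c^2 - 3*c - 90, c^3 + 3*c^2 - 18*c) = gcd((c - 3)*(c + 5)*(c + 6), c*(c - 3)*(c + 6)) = c^2 + 3*c - 18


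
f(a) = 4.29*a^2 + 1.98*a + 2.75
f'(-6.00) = -49.50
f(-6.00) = 145.31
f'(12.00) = 104.94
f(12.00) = 644.27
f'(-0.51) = -2.40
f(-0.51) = 2.86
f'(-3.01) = -23.85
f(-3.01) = 35.66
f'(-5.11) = -41.86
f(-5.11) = 104.65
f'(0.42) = 5.58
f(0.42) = 4.34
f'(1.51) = 14.94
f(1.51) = 15.52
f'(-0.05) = 1.55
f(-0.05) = 2.66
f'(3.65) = 33.30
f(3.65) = 67.13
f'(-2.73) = -21.44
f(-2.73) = 29.32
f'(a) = 8.58*a + 1.98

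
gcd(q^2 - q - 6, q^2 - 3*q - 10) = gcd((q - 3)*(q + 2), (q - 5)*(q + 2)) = q + 2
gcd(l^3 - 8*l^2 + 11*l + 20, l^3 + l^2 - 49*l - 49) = l + 1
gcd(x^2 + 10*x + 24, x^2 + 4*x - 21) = 1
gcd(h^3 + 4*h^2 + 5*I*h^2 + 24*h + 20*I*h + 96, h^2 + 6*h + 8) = h + 4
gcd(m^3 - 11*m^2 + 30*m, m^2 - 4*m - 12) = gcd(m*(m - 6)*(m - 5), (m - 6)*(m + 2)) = m - 6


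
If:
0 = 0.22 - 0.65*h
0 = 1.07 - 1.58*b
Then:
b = 0.68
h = 0.34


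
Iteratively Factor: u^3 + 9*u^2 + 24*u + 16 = (u + 4)*(u^2 + 5*u + 4) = (u + 4)^2*(u + 1)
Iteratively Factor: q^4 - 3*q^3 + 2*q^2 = (q)*(q^3 - 3*q^2 + 2*q) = q^2*(q^2 - 3*q + 2) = q^2*(q - 1)*(q - 2)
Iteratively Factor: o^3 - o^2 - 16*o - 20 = (o + 2)*(o^2 - 3*o - 10) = (o + 2)^2*(o - 5)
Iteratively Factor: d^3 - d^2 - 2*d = (d - 2)*(d^2 + d) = d*(d - 2)*(d + 1)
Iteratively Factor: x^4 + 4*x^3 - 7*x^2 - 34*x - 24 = (x + 4)*(x^3 - 7*x - 6) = (x + 2)*(x + 4)*(x^2 - 2*x - 3) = (x + 1)*(x + 2)*(x + 4)*(x - 3)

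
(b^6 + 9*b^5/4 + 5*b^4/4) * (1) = b^6 + 9*b^5/4 + 5*b^4/4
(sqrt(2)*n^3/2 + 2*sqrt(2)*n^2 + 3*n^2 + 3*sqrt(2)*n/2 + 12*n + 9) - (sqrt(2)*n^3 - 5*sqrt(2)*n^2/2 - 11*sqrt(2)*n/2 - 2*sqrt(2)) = -sqrt(2)*n^3/2 + 3*n^2 + 9*sqrt(2)*n^2/2 + 7*sqrt(2)*n + 12*n + 2*sqrt(2) + 9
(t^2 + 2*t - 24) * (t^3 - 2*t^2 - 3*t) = t^5 - 31*t^3 + 42*t^2 + 72*t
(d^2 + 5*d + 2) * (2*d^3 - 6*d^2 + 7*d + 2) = 2*d^5 + 4*d^4 - 19*d^3 + 25*d^2 + 24*d + 4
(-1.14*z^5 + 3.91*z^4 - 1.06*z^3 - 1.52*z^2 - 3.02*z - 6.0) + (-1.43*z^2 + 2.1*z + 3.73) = -1.14*z^5 + 3.91*z^4 - 1.06*z^3 - 2.95*z^2 - 0.92*z - 2.27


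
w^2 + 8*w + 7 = (w + 1)*(w + 7)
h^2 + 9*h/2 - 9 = (h - 3/2)*(h + 6)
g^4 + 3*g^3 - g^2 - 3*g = g*(g - 1)*(g + 1)*(g + 3)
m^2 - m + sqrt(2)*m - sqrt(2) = (m - 1)*(m + sqrt(2))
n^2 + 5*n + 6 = (n + 2)*(n + 3)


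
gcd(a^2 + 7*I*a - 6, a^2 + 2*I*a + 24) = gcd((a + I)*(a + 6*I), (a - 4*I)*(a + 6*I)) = a + 6*I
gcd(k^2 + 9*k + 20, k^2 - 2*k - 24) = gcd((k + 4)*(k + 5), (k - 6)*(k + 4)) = k + 4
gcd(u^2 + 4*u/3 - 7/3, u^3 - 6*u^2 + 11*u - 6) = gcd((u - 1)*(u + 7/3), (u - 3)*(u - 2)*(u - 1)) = u - 1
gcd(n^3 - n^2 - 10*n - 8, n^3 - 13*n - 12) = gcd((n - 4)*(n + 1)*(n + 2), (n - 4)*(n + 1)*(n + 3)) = n^2 - 3*n - 4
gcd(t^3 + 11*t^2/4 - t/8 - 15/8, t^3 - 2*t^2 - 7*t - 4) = t + 1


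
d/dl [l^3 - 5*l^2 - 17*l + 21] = 3*l^2 - 10*l - 17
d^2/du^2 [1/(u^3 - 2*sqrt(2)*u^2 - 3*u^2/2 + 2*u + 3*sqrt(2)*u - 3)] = 4*((-6*u + 3 + 4*sqrt(2))*(2*u^3 - 4*sqrt(2)*u^2 - 3*u^2 + 4*u + 6*sqrt(2)*u - 6) + 4*(3*u^2 - 4*sqrt(2)*u - 3*u + 2 + 3*sqrt(2))^2)/(2*u^3 - 4*sqrt(2)*u^2 - 3*u^2 + 4*u + 6*sqrt(2)*u - 6)^3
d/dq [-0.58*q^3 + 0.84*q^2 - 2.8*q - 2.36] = -1.74*q^2 + 1.68*q - 2.8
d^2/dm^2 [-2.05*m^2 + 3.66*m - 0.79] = -4.10000000000000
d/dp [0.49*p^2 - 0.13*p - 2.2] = 0.98*p - 0.13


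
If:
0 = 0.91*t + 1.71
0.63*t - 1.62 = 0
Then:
No Solution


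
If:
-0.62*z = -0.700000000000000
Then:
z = 1.13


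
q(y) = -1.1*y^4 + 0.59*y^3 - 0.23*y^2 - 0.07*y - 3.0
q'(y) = -4.4*y^3 + 1.77*y^2 - 0.46*y - 0.07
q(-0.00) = -3.00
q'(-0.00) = -0.07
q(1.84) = -12.84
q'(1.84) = -22.33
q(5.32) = -802.17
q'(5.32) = -614.92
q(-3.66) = -232.14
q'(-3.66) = 241.05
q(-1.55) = -11.99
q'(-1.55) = 21.28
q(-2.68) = -72.57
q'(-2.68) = 98.57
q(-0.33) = -3.04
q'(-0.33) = 0.43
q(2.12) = -20.78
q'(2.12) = -35.01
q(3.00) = -78.45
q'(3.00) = -104.32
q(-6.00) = -1563.90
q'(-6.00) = 1016.81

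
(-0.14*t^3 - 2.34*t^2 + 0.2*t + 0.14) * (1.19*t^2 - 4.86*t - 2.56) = -0.1666*t^5 - 2.1042*t^4 + 11.9688*t^3 + 5.185*t^2 - 1.1924*t - 0.3584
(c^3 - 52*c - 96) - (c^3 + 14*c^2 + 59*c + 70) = -14*c^2 - 111*c - 166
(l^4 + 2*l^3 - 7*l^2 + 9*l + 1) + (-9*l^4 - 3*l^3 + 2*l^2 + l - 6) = -8*l^4 - l^3 - 5*l^2 + 10*l - 5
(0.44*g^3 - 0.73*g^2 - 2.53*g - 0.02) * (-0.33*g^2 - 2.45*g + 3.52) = -0.1452*g^5 - 0.8371*g^4 + 4.1722*g^3 + 3.6355*g^2 - 8.8566*g - 0.0704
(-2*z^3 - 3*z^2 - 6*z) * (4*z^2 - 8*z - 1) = -8*z^5 + 4*z^4 + 2*z^3 + 51*z^2 + 6*z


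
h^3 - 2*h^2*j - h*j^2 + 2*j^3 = (h - 2*j)*(h - j)*(h + j)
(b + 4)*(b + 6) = b^2 + 10*b + 24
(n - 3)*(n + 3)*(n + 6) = n^3 + 6*n^2 - 9*n - 54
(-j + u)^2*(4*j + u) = 4*j^3 - 7*j^2*u + 2*j*u^2 + u^3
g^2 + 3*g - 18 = (g - 3)*(g + 6)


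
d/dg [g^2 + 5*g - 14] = 2*g + 5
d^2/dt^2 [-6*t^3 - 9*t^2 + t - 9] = -36*t - 18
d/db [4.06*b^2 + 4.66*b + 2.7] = 8.12*b + 4.66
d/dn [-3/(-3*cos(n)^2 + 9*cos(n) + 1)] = 9*(2*cos(n) - 3)*sin(n)/(-3*cos(n)^2 + 9*cos(n) + 1)^2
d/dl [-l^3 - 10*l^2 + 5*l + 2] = -3*l^2 - 20*l + 5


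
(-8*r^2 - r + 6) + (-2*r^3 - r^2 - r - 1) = -2*r^3 - 9*r^2 - 2*r + 5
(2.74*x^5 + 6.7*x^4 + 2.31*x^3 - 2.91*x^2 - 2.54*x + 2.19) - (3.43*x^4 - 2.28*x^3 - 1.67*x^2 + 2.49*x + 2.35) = 2.74*x^5 + 3.27*x^4 + 4.59*x^3 - 1.24*x^2 - 5.03*x - 0.16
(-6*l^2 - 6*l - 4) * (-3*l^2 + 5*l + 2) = 18*l^4 - 12*l^3 - 30*l^2 - 32*l - 8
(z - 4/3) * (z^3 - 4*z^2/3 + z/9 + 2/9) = z^4 - 8*z^3/3 + 17*z^2/9 + 2*z/27 - 8/27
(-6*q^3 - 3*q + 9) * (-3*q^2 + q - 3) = 18*q^5 - 6*q^4 + 27*q^3 - 30*q^2 + 18*q - 27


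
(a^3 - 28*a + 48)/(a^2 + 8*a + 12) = (a^2 - 6*a + 8)/(a + 2)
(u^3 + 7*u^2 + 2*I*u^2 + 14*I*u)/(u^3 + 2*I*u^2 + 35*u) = (u^2 + u*(7 + 2*I) + 14*I)/(u^2 + 2*I*u + 35)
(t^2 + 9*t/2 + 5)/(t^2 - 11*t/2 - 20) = (t + 2)/(t - 8)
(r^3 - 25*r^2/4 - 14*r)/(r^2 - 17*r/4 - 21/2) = r*(r - 8)/(r - 6)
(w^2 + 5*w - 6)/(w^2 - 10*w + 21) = (w^2 + 5*w - 6)/(w^2 - 10*w + 21)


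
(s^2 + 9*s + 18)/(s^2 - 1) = (s^2 + 9*s + 18)/(s^2 - 1)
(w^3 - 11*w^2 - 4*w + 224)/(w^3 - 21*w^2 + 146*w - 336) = (w + 4)/(w - 6)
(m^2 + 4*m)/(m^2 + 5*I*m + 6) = m*(m + 4)/(m^2 + 5*I*m + 6)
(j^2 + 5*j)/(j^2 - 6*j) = (j + 5)/(j - 6)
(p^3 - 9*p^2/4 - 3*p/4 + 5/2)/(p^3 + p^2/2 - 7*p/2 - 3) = (4*p - 5)/(2*(2*p + 3))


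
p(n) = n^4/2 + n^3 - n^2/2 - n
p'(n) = 2*n^3 + 3*n^2 - n - 1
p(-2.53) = 3.62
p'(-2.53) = -11.66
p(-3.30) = 21.21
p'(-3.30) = -36.90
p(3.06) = 64.75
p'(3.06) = 81.34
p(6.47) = 1119.61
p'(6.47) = 659.79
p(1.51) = 3.39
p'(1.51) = 11.22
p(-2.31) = 1.55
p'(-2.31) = -7.33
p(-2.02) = 0.06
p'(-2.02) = -3.22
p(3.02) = 61.55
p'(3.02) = 78.43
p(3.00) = 60.00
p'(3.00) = 77.00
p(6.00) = 840.00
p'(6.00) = 533.00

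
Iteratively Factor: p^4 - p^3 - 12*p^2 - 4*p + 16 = (p - 4)*(p^3 + 3*p^2 - 4) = (p - 4)*(p - 1)*(p^2 + 4*p + 4) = (p - 4)*(p - 1)*(p + 2)*(p + 2)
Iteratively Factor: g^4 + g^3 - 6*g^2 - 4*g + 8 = (g - 1)*(g^3 + 2*g^2 - 4*g - 8) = (g - 1)*(g + 2)*(g^2 - 4) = (g - 1)*(g + 2)^2*(g - 2)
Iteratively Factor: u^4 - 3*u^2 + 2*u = (u)*(u^3 - 3*u + 2) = u*(u - 1)*(u^2 + u - 2) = u*(u - 1)*(u + 2)*(u - 1)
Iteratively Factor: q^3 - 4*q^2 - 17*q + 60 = (q - 3)*(q^2 - q - 20) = (q - 3)*(q + 4)*(q - 5)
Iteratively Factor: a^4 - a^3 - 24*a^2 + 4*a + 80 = (a + 4)*(a^3 - 5*a^2 - 4*a + 20) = (a - 5)*(a + 4)*(a^2 - 4) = (a - 5)*(a - 2)*(a + 4)*(a + 2)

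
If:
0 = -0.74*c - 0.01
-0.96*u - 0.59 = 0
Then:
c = -0.01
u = -0.61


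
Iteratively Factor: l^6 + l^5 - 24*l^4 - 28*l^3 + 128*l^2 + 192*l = (l + 4)*(l^5 - 3*l^4 - 12*l^3 + 20*l^2 + 48*l) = (l + 2)*(l + 4)*(l^4 - 5*l^3 - 2*l^2 + 24*l) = (l + 2)^2*(l + 4)*(l^3 - 7*l^2 + 12*l) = l*(l + 2)^2*(l + 4)*(l^2 - 7*l + 12) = l*(l - 3)*(l + 2)^2*(l + 4)*(l - 4)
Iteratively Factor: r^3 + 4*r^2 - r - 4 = (r + 4)*(r^2 - 1) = (r - 1)*(r + 4)*(r + 1)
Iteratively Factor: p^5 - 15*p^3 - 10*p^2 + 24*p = (p - 1)*(p^4 + p^3 - 14*p^2 - 24*p) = p*(p - 1)*(p^3 + p^2 - 14*p - 24) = p*(p - 1)*(p + 3)*(p^2 - 2*p - 8) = p*(p - 1)*(p + 2)*(p + 3)*(p - 4)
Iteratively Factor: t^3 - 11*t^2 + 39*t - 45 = (t - 5)*(t^2 - 6*t + 9) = (t - 5)*(t - 3)*(t - 3)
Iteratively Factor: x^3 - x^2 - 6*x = (x - 3)*(x^2 + 2*x) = (x - 3)*(x + 2)*(x)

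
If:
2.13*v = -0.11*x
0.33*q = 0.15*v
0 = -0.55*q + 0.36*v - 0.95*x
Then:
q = 0.00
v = 0.00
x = 0.00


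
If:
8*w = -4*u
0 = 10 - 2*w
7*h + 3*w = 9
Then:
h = -6/7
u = -10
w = 5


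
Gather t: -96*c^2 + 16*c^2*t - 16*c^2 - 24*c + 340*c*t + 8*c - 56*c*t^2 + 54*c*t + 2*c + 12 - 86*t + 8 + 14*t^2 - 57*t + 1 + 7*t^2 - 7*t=-112*c^2 - 14*c + t^2*(21 - 56*c) + t*(16*c^2 + 394*c - 150) + 21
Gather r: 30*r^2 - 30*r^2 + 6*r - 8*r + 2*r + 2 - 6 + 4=0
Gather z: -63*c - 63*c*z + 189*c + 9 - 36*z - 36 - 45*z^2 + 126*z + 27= 126*c - 45*z^2 + z*(90 - 63*c)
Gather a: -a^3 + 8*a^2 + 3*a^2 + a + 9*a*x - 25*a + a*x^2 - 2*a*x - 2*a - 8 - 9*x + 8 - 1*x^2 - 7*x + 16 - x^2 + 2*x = -a^3 + 11*a^2 + a*(x^2 + 7*x - 26) - 2*x^2 - 14*x + 16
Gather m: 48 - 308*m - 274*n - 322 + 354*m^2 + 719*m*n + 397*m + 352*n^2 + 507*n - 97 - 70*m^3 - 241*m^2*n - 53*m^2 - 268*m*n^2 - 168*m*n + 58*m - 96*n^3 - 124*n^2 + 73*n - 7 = -70*m^3 + m^2*(301 - 241*n) + m*(-268*n^2 + 551*n + 147) - 96*n^3 + 228*n^2 + 306*n - 378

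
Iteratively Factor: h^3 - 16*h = (h - 4)*(h^2 + 4*h) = (h - 4)*(h + 4)*(h)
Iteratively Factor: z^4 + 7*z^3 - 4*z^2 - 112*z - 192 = (z + 4)*(z^3 + 3*z^2 - 16*z - 48) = (z + 4)^2*(z^2 - z - 12) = (z - 4)*(z + 4)^2*(z + 3)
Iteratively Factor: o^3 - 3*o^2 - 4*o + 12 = (o + 2)*(o^2 - 5*o + 6) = (o - 3)*(o + 2)*(o - 2)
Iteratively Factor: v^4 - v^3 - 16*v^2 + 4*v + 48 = (v + 3)*(v^3 - 4*v^2 - 4*v + 16) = (v - 2)*(v + 3)*(v^2 - 2*v - 8) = (v - 4)*(v - 2)*(v + 3)*(v + 2)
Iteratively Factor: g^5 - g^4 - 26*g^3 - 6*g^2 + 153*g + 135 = (g - 5)*(g^4 + 4*g^3 - 6*g^2 - 36*g - 27) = (g - 5)*(g - 3)*(g^3 + 7*g^2 + 15*g + 9) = (g - 5)*(g - 3)*(g + 1)*(g^2 + 6*g + 9) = (g - 5)*(g - 3)*(g + 1)*(g + 3)*(g + 3)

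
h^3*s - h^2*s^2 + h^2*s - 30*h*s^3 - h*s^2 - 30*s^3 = (h - 6*s)*(h + 5*s)*(h*s + s)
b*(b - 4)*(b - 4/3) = b^3 - 16*b^2/3 + 16*b/3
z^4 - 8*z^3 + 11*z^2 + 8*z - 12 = (z - 6)*(z - 2)*(z - 1)*(z + 1)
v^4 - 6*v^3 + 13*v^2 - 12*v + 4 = (v - 2)^2*(v - 1)^2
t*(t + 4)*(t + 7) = t^3 + 11*t^2 + 28*t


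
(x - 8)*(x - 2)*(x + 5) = x^3 - 5*x^2 - 34*x + 80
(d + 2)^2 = d^2 + 4*d + 4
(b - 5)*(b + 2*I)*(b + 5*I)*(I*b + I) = I*b^4 - 7*b^3 - 4*I*b^3 + 28*b^2 - 15*I*b^2 + 35*b + 40*I*b + 50*I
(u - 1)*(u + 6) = u^2 + 5*u - 6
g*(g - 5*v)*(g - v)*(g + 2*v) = g^4 - 4*g^3*v - 7*g^2*v^2 + 10*g*v^3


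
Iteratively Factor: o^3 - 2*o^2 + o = (o - 1)*(o^2 - o) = (o - 1)^2*(o)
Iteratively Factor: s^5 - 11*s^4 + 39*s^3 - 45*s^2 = (s)*(s^4 - 11*s^3 + 39*s^2 - 45*s) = s*(s - 3)*(s^3 - 8*s^2 + 15*s) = s*(s - 3)^2*(s^2 - 5*s) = s^2*(s - 3)^2*(s - 5)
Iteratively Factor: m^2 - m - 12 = (m + 3)*(m - 4)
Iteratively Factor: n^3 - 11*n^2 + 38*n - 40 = (n - 2)*(n^2 - 9*n + 20) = (n - 4)*(n - 2)*(n - 5)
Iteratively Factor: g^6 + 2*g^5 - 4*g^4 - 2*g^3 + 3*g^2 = (g + 1)*(g^5 + g^4 - 5*g^3 + 3*g^2) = g*(g + 1)*(g^4 + g^3 - 5*g^2 + 3*g) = g^2*(g + 1)*(g^3 + g^2 - 5*g + 3) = g^2*(g + 1)*(g + 3)*(g^2 - 2*g + 1) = g^2*(g - 1)*(g + 1)*(g + 3)*(g - 1)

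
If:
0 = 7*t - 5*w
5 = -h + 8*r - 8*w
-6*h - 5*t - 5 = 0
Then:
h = -25*w/42 - 5/6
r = 311*w/336 + 25/48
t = 5*w/7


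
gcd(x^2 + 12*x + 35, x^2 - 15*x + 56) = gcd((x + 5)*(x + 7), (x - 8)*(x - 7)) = 1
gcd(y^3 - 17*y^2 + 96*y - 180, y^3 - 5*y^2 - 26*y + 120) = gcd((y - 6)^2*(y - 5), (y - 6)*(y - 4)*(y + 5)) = y - 6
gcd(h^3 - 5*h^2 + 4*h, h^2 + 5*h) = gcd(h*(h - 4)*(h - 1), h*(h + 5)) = h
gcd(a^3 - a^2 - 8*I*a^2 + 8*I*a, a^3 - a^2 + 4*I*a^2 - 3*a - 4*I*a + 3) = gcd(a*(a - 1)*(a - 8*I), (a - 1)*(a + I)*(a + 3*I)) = a - 1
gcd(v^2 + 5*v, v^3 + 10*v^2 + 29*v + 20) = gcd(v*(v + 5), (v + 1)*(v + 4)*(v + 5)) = v + 5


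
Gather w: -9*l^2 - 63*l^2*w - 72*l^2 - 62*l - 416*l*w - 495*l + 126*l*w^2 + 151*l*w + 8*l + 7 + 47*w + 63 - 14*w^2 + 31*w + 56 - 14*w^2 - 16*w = -81*l^2 - 549*l + w^2*(126*l - 28) + w*(-63*l^2 - 265*l + 62) + 126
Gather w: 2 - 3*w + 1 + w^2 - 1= w^2 - 3*w + 2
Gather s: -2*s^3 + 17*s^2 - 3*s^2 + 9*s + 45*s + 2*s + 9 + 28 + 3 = -2*s^3 + 14*s^2 + 56*s + 40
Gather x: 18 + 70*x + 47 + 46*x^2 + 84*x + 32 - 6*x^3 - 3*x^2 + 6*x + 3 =-6*x^3 + 43*x^2 + 160*x + 100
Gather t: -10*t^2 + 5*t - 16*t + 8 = -10*t^2 - 11*t + 8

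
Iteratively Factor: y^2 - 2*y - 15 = (y + 3)*(y - 5)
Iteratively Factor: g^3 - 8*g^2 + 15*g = (g)*(g^2 - 8*g + 15) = g*(g - 5)*(g - 3)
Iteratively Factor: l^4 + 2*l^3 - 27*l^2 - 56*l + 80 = (l + 4)*(l^3 - 2*l^2 - 19*l + 20) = (l - 5)*(l + 4)*(l^2 + 3*l - 4) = (l - 5)*(l + 4)^2*(l - 1)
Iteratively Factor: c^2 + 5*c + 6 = (c + 2)*(c + 3)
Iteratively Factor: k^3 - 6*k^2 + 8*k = (k - 2)*(k^2 - 4*k) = (k - 4)*(k - 2)*(k)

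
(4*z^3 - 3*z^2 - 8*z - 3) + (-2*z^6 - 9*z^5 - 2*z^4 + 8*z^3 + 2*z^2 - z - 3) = -2*z^6 - 9*z^5 - 2*z^4 + 12*z^3 - z^2 - 9*z - 6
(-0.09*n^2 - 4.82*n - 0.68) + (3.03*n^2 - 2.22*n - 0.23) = 2.94*n^2 - 7.04*n - 0.91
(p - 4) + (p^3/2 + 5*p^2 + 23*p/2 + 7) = p^3/2 + 5*p^2 + 25*p/2 + 3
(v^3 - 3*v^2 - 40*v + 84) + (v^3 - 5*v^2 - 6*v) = 2*v^3 - 8*v^2 - 46*v + 84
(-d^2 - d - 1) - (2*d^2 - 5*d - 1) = -3*d^2 + 4*d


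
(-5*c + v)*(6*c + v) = -30*c^2 + c*v + v^2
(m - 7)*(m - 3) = m^2 - 10*m + 21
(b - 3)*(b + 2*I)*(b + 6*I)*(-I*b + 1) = -I*b^4 + 9*b^3 + 3*I*b^3 - 27*b^2 + 20*I*b^2 - 12*b - 60*I*b + 36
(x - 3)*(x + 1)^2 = x^3 - x^2 - 5*x - 3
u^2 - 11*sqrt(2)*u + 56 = (u - 7*sqrt(2))*(u - 4*sqrt(2))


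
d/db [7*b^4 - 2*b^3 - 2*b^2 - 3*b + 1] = 28*b^3 - 6*b^2 - 4*b - 3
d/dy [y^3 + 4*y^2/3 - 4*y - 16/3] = 3*y^2 + 8*y/3 - 4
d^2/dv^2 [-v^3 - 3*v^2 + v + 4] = -6*v - 6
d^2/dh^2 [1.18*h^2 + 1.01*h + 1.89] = 2.36000000000000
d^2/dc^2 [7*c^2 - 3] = 14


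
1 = 1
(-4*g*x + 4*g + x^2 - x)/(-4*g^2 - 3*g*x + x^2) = (x - 1)/(g + x)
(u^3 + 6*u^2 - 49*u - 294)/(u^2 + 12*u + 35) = (u^2 - u - 42)/(u + 5)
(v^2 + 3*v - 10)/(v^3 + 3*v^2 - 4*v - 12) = (v + 5)/(v^2 + 5*v + 6)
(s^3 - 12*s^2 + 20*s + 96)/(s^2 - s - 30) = (s^2 - 6*s - 16)/(s + 5)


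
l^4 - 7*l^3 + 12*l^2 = l^2*(l - 4)*(l - 3)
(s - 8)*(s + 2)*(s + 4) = s^3 - 2*s^2 - 40*s - 64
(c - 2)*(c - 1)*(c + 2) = c^3 - c^2 - 4*c + 4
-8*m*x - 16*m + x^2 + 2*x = (-8*m + x)*(x + 2)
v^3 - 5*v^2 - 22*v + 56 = (v - 7)*(v - 2)*(v + 4)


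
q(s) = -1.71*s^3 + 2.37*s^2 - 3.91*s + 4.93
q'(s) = -5.13*s^2 + 4.74*s - 3.91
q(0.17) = 4.33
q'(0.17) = -3.25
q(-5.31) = 348.54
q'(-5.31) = -173.73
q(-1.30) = 17.78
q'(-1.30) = -18.74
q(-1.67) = 26.03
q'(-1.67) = -26.13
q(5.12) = -182.47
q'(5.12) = -114.12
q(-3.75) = 143.10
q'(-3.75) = -93.83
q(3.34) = -45.40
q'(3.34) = -45.31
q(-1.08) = 14.07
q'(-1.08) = -15.01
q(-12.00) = 3348.01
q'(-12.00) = -799.51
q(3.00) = -31.64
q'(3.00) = -35.86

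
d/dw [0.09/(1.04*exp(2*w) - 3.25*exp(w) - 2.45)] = (0.2925 - 0.1872*exp(w))*exp(w)/(-1.04*exp(2*w) + 3.25*exp(w) + 2.45)^2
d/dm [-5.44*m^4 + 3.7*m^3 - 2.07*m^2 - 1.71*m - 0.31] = -21.76*m^3 + 11.1*m^2 - 4.14*m - 1.71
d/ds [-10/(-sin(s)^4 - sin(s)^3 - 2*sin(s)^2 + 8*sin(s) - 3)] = 10*(-4*sin(s)^3 - 3*sin(s)^2 - 4*sin(s) + 8)*cos(s)/(sin(s)^4 + sin(s)^3 + 2*sin(s)^2 - 8*sin(s) + 3)^2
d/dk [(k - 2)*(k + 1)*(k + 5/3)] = 3*k^2 + 4*k/3 - 11/3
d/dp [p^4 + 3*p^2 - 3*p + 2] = 4*p^3 + 6*p - 3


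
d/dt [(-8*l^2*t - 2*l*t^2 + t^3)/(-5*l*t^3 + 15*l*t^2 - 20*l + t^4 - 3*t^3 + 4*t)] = (t*(8*l^2 + 2*l*t - t^2)*(-15*l*t^2 + 30*l*t + 4*t^3 - 9*t^2 + 4) + (8*l^2 + 4*l*t - 3*t^2)*(5*l*t^3 - 15*l*t^2 + 20*l - t^4 + 3*t^3 - 4*t))/(5*l*t^3 - 15*l*t^2 + 20*l - t^4 + 3*t^3 - 4*t)^2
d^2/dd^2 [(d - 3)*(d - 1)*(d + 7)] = 6*d + 6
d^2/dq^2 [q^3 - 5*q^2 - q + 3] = 6*q - 10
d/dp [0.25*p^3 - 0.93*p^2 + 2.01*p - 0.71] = 0.75*p^2 - 1.86*p + 2.01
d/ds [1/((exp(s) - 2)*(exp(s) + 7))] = (-2*exp(s) - 5)*exp(s)/(exp(4*s) + 10*exp(3*s) - 3*exp(2*s) - 140*exp(s) + 196)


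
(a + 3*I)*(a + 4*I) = a^2 + 7*I*a - 12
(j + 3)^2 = j^2 + 6*j + 9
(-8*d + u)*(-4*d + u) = 32*d^2 - 12*d*u + u^2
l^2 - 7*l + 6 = (l - 6)*(l - 1)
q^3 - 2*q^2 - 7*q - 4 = (q - 4)*(q + 1)^2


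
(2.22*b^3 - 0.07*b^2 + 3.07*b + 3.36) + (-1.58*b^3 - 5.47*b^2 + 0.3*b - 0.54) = 0.64*b^3 - 5.54*b^2 + 3.37*b + 2.82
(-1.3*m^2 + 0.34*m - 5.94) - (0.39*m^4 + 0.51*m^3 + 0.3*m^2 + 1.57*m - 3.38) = -0.39*m^4 - 0.51*m^3 - 1.6*m^2 - 1.23*m - 2.56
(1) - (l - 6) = 7 - l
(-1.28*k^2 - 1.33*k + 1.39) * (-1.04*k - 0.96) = 1.3312*k^3 + 2.612*k^2 - 0.1688*k - 1.3344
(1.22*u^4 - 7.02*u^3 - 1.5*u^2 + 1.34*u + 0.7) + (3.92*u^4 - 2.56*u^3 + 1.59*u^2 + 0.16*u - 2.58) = 5.14*u^4 - 9.58*u^3 + 0.0900000000000001*u^2 + 1.5*u - 1.88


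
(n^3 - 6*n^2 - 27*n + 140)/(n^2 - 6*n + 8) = (n^2 - 2*n - 35)/(n - 2)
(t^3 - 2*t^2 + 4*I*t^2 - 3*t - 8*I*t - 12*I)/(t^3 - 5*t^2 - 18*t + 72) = (t^2 + t*(1 + 4*I) + 4*I)/(t^2 - 2*t - 24)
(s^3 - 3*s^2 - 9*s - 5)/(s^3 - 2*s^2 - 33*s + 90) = (s^2 + 2*s + 1)/(s^2 + 3*s - 18)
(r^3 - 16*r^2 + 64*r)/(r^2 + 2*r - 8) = r*(r^2 - 16*r + 64)/(r^2 + 2*r - 8)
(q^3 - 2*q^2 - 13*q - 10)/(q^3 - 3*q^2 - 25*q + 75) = (q^2 + 3*q + 2)/(q^2 + 2*q - 15)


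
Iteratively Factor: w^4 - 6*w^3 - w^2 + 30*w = (w)*(w^3 - 6*w^2 - w + 30) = w*(w - 5)*(w^2 - w - 6) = w*(w - 5)*(w - 3)*(w + 2)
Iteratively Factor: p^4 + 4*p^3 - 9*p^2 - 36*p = (p + 4)*(p^3 - 9*p) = p*(p + 4)*(p^2 - 9) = p*(p - 3)*(p + 4)*(p + 3)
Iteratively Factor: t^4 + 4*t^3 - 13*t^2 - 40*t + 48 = (t + 4)*(t^3 - 13*t + 12) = (t + 4)^2*(t^2 - 4*t + 3) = (t - 3)*(t + 4)^2*(t - 1)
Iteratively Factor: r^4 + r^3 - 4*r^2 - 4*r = (r + 2)*(r^3 - r^2 - 2*r) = (r - 2)*(r + 2)*(r^2 + r) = (r - 2)*(r + 1)*(r + 2)*(r)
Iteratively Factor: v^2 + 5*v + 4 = (v + 1)*(v + 4)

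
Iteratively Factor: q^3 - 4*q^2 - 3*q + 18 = (q - 3)*(q^2 - q - 6) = (q - 3)*(q + 2)*(q - 3)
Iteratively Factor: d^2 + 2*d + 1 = (d + 1)*(d + 1)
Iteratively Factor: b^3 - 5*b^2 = (b)*(b^2 - 5*b) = b*(b - 5)*(b)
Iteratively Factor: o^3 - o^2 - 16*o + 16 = (o + 4)*(o^2 - 5*o + 4) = (o - 1)*(o + 4)*(o - 4)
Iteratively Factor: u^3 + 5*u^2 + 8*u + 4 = (u + 2)*(u^2 + 3*u + 2) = (u + 1)*(u + 2)*(u + 2)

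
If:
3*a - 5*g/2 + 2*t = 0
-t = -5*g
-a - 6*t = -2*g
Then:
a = 0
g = 0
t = 0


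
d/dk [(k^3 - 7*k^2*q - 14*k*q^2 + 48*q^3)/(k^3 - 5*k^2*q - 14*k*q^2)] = 2*q*(k^4 - 58*k^2*q^2 + 240*k*q^3 + 336*q^4)/(k^2*(k^4 - 10*k^3*q - 3*k^2*q^2 + 140*k*q^3 + 196*q^4))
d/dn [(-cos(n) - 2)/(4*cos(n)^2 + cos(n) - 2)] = 4*(sin(n)^2 - 4*cos(n) - 2)*sin(n)/(cos(n) + 2*cos(2*n))^2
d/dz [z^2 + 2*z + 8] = 2*z + 2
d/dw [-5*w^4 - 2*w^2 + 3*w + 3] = -20*w^3 - 4*w + 3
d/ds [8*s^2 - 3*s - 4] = 16*s - 3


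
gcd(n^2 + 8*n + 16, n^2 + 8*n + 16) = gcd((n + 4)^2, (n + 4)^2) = n^2 + 8*n + 16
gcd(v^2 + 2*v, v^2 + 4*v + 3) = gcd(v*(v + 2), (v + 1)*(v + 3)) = 1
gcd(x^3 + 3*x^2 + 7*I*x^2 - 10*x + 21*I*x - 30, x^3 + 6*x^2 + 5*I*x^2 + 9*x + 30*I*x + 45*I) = x^2 + x*(3 + 5*I) + 15*I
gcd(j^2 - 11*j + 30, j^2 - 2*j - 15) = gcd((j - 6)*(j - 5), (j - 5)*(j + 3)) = j - 5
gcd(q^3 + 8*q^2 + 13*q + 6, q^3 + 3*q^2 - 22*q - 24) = q^2 + 7*q + 6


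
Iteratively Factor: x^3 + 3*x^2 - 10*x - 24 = (x - 3)*(x^2 + 6*x + 8) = (x - 3)*(x + 2)*(x + 4)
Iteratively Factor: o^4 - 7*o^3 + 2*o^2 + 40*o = (o - 5)*(o^3 - 2*o^2 - 8*o) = (o - 5)*(o - 4)*(o^2 + 2*o) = o*(o - 5)*(o - 4)*(o + 2)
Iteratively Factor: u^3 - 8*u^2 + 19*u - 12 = (u - 4)*(u^2 - 4*u + 3) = (u - 4)*(u - 3)*(u - 1)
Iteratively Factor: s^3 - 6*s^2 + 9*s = (s - 3)*(s^2 - 3*s) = s*(s - 3)*(s - 3)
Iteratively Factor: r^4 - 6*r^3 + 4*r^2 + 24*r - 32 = (r - 4)*(r^3 - 2*r^2 - 4*r + 8) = (r - 4)*(r - 2)*(r^2 - 4) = (r - 4)*(r - 2)^2*(r + 2)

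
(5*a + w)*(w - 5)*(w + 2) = 5*a*w^2 - 15*a*w - 50*a + w^3 - 3*w^2 - 10*w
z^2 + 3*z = z*(z + 3)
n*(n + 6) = n^2 + 6*n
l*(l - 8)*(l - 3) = l^3 - 11*l^2 + 24*l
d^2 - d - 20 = (d - 5)*(d + 4)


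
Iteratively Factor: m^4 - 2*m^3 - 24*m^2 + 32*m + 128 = (m - 4)*(m^3 + 2*m^2 - 16*m - 32) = (m - 4)^2*(m^2 + 6*m + 8) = (m - 4)^2*(m + 4)*(m + 2)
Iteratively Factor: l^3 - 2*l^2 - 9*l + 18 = (l + 3)*(l^2 - 5*l + 6) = (l - 3)*(l + 3)*(l - 2)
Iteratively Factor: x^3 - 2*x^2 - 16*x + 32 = (x - 2)*(x^2 - 16) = (x - 2)*(x + 4)*(x - 4)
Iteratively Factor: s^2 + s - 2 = (s + 2)*(s - 1)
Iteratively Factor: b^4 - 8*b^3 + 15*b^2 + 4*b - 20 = (b + 1)*(b^3 - 9*b^2 + 24*b - 20) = (b - 2)*(b + 1)*(b^2 - 7*b + 10) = (b - 2)^2*(b + 1)*(b - 5)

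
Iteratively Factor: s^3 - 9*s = (s + 3)*(s^2 - 3*s) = s*(s + 3)*(s - 3)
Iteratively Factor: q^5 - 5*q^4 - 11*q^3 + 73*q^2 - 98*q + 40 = (q - 5)*(q^4 - 11*q^2 + 18*q - 8) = (q - 5)*(q - 2)*(q^3 + 2*q^2 - 7*q + 4) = (q - 5)*(q - 2)*(q - 1)*(q^2 + 3*q - 4) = (q - 5)*(q - 2)*(q - 1)*(q + 4)*(q - 1)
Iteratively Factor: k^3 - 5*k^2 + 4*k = (k)*(k^2 - 5*k + 4) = k*(k - 1)*(k - 4)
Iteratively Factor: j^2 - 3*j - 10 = (j + 2)*(j - 5)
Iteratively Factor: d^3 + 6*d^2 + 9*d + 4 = (d + 4)*(d^2 + 2*d + 1) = (d + 1)*(d + 4)*(d + 1)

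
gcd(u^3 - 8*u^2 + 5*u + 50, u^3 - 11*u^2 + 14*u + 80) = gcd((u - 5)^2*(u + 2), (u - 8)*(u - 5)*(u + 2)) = u^2 - 3*u - 10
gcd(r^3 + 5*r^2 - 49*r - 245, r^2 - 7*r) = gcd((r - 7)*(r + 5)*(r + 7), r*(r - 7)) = r - 7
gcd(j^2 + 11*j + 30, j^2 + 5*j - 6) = j + 6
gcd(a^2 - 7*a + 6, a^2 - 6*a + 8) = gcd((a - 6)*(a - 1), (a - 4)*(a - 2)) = 1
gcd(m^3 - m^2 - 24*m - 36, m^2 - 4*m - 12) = m^2 - 4*m - 12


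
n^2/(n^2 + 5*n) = n/(n + 5)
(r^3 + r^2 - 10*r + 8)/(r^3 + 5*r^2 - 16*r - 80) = (r^2 - 3*r + 2)/(r^2 + r - 20)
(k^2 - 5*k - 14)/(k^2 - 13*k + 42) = (k + 2)/(k - 6)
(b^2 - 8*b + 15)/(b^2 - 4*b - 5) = (b - 3)/(b + 1)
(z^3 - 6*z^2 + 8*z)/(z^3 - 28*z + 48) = z/(z + 6)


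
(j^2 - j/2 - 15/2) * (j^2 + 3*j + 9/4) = j^4 + 5*j^3/2 - 27*j^2/4 - 189*j/8 - 135/8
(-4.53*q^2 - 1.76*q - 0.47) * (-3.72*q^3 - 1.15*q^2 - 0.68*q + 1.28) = 16.8516*q^5 + 11.7567*q^4 + 6.8528*q^3 - 4.0611*q^2 - 1.9332*q - 0.6016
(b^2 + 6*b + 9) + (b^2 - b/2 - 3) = 2*b^2 + 11*b/2 + 6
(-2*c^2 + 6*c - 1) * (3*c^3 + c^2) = -6*c^5 + 16*c^4 + 3*c^3 - c^2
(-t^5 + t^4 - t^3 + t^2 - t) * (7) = -7*t^5 + 7*t^4 - 7*t^3 + 7*t^2 - 7*t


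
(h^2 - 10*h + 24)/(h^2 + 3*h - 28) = (h - 6)/(h + 7)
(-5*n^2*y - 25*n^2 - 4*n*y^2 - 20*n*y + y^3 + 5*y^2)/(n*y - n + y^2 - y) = (-5*n*y - 25*n + y^2 + 5*y)/(y - 1)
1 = 1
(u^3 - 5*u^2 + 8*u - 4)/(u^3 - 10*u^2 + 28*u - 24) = (u - 1)/(u - 6)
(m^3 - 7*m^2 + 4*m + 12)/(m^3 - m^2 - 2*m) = (m - 6)/m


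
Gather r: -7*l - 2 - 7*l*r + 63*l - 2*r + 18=56*l + r*(-7*l - 2) + 16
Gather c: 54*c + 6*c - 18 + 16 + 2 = 60*c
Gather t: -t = -t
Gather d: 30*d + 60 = 30*d + 60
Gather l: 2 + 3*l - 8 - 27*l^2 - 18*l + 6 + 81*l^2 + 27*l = 54*l^2 + 12*l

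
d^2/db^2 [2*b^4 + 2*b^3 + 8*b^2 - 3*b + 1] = 24*b^2 + 12*b + 16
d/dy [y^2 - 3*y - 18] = 2*y - 3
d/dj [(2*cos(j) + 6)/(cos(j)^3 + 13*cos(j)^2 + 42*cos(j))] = 4*(cos(j)^3 + 11*cos(j)^2 + 39*cos(j) + 63)*sin(j)/((cos(j) + 6)^2*(cos(j) + 7)^2*cos(j)^2)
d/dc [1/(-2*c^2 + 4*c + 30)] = (c - 1)/(-c^2 + 2*c + 15)^2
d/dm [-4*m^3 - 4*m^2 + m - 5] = -12*m^2 - 8*m + 1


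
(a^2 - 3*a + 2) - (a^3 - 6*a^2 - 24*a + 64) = -a^3 + 7*a^2 + 21*a - 62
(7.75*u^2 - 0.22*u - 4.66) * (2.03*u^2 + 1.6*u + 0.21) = 15.7325*u^4 + 11.9534*u^3 - 8.1843*u^2 - 7.5022*u - 0.9786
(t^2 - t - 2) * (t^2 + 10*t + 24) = t^4 + 9*t^3 + 12*t^2 - 44*t - 48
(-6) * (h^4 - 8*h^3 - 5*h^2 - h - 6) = -6*h^4 + 48*h^3 + 30*h^2 + 6*h + 36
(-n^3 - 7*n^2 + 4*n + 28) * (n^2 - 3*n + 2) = -n^5 - 4*n^4 + 23*n^3 + 2*n^2 - 76*n + 56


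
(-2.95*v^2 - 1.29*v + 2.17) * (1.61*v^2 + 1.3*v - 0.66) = -4.7495*v^4 - 5.9119*v^3 + 3.7637*v^2 + 3.6724*v - 1.4322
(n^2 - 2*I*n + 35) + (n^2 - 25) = 2*n^2 - 2*I*n + 10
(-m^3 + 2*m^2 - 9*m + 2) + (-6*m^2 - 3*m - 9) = -m^3 - 4*m^2 - 12*m - 7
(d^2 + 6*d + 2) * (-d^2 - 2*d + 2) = -d^4 - 8*d^3 - 12*d^2 + 8*d + 4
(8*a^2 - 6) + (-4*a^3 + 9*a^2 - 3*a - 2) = -4*a^3 + 17*a^2 - 3*a - 8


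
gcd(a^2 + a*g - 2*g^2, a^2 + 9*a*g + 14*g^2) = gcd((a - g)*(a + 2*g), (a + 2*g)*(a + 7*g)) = a + 2*g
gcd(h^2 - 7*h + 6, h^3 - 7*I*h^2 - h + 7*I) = h - 1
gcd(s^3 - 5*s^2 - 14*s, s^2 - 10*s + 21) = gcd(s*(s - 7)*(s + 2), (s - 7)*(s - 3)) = s - 7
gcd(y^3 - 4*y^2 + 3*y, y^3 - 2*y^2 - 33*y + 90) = y - 3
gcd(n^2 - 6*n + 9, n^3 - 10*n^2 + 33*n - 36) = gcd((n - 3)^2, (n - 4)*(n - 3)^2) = n^2 - 6*n + 9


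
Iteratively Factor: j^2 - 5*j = (j - 5)*(j)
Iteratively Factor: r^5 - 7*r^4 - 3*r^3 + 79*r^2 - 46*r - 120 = (r + 1)*(r^4 - 8*r^3 + 5*r^2 + 74*r - 120) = (r - 5)*(r + 1)*(r^3 - 3*r^2 - 10*r + 24) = (r - 5)*(r + 1)*(r + 3)*(r^2 - 6*r + 8) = (r - 5)*(r - 4)*(r + 1)*(r + 3)*(r - 2)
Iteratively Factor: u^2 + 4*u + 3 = (u + 1)*(u + 3)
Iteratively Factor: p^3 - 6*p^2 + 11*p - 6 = (p - 2)*(p^2 - 4*p + 3) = (p - 3)*(p - 2)*(p - 1)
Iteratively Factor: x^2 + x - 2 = (x - 1)*(x + 2)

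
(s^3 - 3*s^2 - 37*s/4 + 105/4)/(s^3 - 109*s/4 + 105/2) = (s + 3)/(s + 6)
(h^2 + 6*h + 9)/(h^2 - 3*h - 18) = (h + 3)/(h - 6)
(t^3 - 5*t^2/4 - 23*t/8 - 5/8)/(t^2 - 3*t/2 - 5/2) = t + 1/4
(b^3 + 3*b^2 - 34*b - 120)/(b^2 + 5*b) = b - 2 - 24/b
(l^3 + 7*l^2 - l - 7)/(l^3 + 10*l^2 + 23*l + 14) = (l - 1)/(l + 2)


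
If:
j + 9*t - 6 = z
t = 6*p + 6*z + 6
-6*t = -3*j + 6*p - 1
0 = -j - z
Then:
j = 21/13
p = 2/3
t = 4/13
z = -21/13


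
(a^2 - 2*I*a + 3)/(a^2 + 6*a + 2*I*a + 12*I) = (a^2 - 2*I*a + 3)/(a^2 + 2*a*(3 + I) + 12*I)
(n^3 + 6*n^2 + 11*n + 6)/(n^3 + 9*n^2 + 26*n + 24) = (n + 1)/(n + 4)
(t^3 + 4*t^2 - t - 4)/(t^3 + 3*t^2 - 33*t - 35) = (t^2 + 3*t - 4)/(t^2 + 2*t - 35)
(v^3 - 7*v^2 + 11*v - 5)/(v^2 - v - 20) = (v^2 - 2*v + 1)/(v + 4)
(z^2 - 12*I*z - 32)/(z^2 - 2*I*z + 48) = (z - 4*I)/(z + 6*I)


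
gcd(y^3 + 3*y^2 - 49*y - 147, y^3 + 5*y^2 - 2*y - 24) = y + 3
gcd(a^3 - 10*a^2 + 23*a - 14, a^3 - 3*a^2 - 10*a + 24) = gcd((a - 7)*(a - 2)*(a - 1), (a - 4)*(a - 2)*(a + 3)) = a - 2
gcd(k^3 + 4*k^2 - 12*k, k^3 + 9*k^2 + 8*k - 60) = k^2 + 4*k - 12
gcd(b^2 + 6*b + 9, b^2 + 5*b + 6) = b + 3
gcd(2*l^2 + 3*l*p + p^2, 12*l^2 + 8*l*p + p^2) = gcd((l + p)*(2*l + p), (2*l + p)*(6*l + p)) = 2*l + p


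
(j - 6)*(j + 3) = j^2 - 3*j - 18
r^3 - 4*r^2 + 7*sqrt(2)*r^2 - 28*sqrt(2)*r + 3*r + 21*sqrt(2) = (r - 3)*(r - 1)*(r + 7*sqrt(2))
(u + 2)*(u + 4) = u^2 + 6*u + 8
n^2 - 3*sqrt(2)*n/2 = n*(n - 3*sqrt(2)/2)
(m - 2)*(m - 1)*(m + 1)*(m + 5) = m^4 + 3*m^3 - 11*m^2 - 3*m + 10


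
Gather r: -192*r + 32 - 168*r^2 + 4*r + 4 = -168*r^2 - 188*r + 36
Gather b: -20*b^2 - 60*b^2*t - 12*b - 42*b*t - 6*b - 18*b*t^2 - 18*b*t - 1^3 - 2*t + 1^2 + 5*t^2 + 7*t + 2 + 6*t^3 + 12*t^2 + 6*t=b^2*(-60*t - 20) + b*(-18*t^2 - 60*t - 18) + 6*t^3 + 17*t^2 + 11*t + 2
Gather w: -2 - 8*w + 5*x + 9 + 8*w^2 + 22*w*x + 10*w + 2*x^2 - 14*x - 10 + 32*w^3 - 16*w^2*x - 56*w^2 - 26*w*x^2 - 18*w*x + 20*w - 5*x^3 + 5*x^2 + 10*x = 32*w^3 + w^2*(-16*x - 48) + w*(-26*x^2 + 4*x + 22) - 5*x^3 + 7*x^2 + x - 3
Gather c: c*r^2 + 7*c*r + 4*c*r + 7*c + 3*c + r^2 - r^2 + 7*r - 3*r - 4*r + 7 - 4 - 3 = c*(r^2 + 11*r + 10)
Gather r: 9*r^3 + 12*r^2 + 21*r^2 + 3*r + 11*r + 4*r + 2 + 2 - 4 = 9*r^3 + 33*r^2 + 18*r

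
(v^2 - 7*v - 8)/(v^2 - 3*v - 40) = (v + 1)/(v + 5)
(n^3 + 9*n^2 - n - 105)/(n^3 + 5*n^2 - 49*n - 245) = (n - 3)/(n - 7)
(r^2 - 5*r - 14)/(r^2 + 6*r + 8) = (r - 7)/(r + 4)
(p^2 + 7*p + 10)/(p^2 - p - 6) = (p + 5)/(p - 3)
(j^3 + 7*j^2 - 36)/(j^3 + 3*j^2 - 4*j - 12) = (j + 6)/(j + 2)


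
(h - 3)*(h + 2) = h^2 - h - 6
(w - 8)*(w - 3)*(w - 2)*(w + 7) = w^4 - 6*w^3 - 45*w^2 + 274*w - 336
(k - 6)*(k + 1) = k^2 - 5*k - 6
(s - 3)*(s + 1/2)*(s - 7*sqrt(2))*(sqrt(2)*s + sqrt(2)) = sqrt(2)*s^4 - 14*s^3 - 3*sqrt(2)*s^3/2 - 4*sqrt(2)*s^2 + 21*s^2 - 3*sqrt(2)*s/2 + 56*s + 21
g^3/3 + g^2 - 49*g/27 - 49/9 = (g/3 + 1)*(g - 7/3)*(g + 7/3)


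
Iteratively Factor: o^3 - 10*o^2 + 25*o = (o - 5)*(o^2 - 5*o) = o*(o - 5)*(o - 5)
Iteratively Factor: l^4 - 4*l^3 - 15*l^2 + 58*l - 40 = (l + 4)*(l^3 - 8*l^2 + 17*l - 10) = (l - 5)*(l + 4)*(l^2 - 3*l + 2) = (l - 5)*(l - 1)*(l + 4)*(l - 2)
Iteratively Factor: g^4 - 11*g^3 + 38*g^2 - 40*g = (g - 2)*(g^3 - 9*g^2 + 20*g) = g*(g - 2)*(g^2 - 9*g + 20) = g*(g - 5)*(g - 2)*(g - 4)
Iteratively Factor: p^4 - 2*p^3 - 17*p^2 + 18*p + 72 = (p - 4)*(p^3 + 2*p^2 - 9*p - 18) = (p - 4)*(p - 3)*(p^2 + 5*p + 6) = (p - 4)*(p - 3)*(p + 2)*(p + 3)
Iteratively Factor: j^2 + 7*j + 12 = (j + 4)*(j + 3)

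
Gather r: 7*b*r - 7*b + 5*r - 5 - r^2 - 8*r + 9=-7*b - r^2 + r*(7*b - 3) + 4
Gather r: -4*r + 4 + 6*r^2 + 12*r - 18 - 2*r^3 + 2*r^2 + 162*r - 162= -2*r^3 + 8*r^2 + 170*r - 176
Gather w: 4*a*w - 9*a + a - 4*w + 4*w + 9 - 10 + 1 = 4*a*w - 8*a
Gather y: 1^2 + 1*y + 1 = y + 2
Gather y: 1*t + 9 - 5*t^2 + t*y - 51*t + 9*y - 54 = -5*t^2 - 50*t + y*(t + 9) - 45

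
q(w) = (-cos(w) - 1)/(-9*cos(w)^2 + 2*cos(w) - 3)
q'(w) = (-18*sin(w)*cos(w) + 2*sin(w))*(-cos(w) - 1)/(-9*cos(w)^2 + 2*cos(w) - 3)^2 + sin(w)/(-9*cos(w)^2 + 2*cos(w) - 3)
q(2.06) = 0.09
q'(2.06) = -0.29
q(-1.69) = 0.26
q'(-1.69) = 0.61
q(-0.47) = 0.23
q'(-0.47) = -0.12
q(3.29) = 0.00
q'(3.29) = 0.01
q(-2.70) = 0.01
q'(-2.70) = 0.04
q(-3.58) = 0.01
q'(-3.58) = -0.04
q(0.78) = 0.28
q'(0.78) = 0.23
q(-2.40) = 0.03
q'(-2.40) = 0.10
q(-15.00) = 0.02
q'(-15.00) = 0.09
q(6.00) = 0.21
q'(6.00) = -0.07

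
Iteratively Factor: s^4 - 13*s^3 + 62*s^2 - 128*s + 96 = (s - 2)*(s^3 - 11*s^2 + 40*s - 48) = (s - 4)*(s - 2)*(s^2 - 7*s + 12) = (s - 4)*(s - 3)*(s - 2)*(s - 4)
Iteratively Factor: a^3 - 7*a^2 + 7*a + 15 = (a + 1)*(a^2 - 8*a + 15) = (a - 3)*(a + 1)*(a - 5)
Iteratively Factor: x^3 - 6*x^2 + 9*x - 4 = (x - 4)*(x^2 - 2*x + 1) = (x - 4)*(x - 1)*(x - 1)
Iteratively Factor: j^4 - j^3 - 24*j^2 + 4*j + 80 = (j - 2)*(j^3 + j^2 - 22*j - 40) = (j - 2)*(j + 4)*(j^2 - 3*j - 10) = (j - 5)*(j - 2)*(j + 4)*(j + 2)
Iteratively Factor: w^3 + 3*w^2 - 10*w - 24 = (w + 2)*(w^2 + w - 12) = (w + 2)*(w + 4)*(w - 3)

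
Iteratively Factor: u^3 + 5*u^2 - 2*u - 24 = (u + 3)*(u^2 + 2*u - 8) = (u - 2)*(u + 3)*(u + 4)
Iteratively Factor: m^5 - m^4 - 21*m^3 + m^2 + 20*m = (m - 1)*(m^4 - 21*m^2 - 20*m) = m*(m - 1)*(m^3 - 21*m - 20) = m*(m - 1)*(m + 1)*(m^2 - m - 20) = m*(m - 5)*(m - 1)*(m + 1)*(m + 4)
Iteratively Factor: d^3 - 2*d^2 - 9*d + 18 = (d - 2)*(d^2 - 9) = (d - 3)*(d - 2)*(d + 3)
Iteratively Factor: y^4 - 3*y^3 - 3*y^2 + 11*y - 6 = (y + 2)*(y^3 - 5*y^2 + 7*y - 3) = (y - 1)*(y + 2)*(y^2 - 4*y + 3) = (y - 1)^2*(y + 2)*(y - 3)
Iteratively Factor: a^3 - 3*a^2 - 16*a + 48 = (a + 4)*(a^2 - 7*a + 12) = (a - 3)*(a + 4)*(a - 4)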